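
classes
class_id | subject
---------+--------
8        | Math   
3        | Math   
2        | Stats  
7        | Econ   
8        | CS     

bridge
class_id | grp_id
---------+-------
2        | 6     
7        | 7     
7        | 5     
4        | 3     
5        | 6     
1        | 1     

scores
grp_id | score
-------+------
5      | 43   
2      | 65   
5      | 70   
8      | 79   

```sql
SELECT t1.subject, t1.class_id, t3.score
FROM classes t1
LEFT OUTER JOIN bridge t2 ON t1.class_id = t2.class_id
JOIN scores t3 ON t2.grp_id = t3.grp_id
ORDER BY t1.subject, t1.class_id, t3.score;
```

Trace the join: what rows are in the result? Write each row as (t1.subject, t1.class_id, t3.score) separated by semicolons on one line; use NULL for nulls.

(Econ, 7, 43); (Econ, 7, 70)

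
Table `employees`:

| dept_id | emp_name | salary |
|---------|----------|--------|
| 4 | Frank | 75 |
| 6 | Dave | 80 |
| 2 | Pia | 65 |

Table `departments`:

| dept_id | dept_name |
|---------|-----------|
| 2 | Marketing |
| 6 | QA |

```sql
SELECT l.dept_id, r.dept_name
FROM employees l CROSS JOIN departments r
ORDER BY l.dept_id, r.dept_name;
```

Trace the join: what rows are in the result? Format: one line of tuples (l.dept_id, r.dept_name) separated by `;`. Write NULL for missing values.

CROSS JOIN pairs every row of `employees` with every row of `departments`: 3 × 2 = 6 rows.
After projecting and ordering:
l.dept_id | r.dept_name
2 | Marketing
2 | QA
4 | Marketing
4 | QA
6 | Marketing
6 | QA

(2, Marketing); (2, QA); (4, Marketing); (4, QA); (6, Marketing); (6, QA)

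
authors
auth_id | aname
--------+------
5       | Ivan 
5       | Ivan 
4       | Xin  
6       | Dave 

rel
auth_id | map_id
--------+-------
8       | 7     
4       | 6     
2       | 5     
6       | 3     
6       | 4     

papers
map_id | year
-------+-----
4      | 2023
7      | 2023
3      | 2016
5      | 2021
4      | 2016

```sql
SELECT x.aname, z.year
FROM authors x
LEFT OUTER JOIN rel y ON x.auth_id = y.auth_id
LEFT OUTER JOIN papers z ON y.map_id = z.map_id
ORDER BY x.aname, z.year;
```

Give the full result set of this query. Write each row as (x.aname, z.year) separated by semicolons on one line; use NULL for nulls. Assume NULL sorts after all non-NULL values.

(Dave, 2016); (Dave, 2016); (Dave, 2023); (Ivan, NULL); (Ivan, NULL); (Xin, NULL)

Step 1 — x LEFT JOIN y on auth_id → 5 row(s).
Then LEFT JOIN `papers z` on map_id: each of those 5 rows is kept; rows whose y.map_id has no match in z get NULL for z's columns.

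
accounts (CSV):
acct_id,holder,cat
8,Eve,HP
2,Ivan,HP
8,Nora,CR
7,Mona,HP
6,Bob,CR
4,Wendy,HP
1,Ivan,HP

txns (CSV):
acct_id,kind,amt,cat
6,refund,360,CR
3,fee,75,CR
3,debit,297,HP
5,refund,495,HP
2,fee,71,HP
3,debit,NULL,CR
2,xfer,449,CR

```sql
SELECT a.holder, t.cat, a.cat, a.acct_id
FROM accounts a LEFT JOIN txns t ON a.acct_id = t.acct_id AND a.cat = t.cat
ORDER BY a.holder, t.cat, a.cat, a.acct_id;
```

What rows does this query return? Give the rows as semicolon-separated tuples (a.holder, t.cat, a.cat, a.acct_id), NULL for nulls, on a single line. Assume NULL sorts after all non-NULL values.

LEFT JOIN keeps every row from `accounts`; unmatched rows get NULL for `txns`'s columns.
Matching on a.acct_id = t.acct_id AND a.cat = t.cat.
- a (acct_id=8, cat=HP) has no partner → padded with NULL.
- a (acct_id=2, cat=HP) pairs with 1 row(s) of t.
- a (acct_id=8, cat=CR) has no partner → padded with NULL.
- a (acct_id=7, cat=HP) has no partner → padded with NULL.
- a (acct_id=6, cat=CR) pairs with 1 row(s) of t.
- a (acct_id=4, cat=HP) has no partner → padded with NULL.
- a (acct_id=1, cat=HP) has no partner → padded with NULL.
After projecting and ordering:
a.holder | t.cat | a.cat | a.acct_id
Bob | CR | CR | 6
Eve | NULL | HP | 8
Ivan | HP | HP | 2
Ivan | NULL | HP | 1
Mona | NULL | HP | 7
Nora | NULL | CR | 8
Wendy | NULL | HP | 4

(Bob, CR, CR, 6); (Eve, NULL, HP, 8); (Ivan, HP, HP, 2); (Ivan, NULL, HP, 1); (Mona, NULL, HP, 7); (Nora, NULL, CR, 8); (Wendy, NULL, HP, 4)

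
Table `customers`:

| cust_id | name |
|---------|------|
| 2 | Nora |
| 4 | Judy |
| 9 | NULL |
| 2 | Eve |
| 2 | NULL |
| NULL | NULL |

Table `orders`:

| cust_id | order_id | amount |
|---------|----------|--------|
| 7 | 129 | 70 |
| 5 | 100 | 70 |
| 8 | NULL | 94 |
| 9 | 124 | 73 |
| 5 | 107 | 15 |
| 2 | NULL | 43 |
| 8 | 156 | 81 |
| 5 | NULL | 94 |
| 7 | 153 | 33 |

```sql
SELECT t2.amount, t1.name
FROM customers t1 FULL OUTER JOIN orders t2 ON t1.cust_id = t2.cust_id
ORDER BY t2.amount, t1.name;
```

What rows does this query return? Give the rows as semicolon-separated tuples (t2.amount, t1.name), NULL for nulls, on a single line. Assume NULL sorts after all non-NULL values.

(15, NULL); (33, NULL); (43, Eve); (43, Nora); (43, NULL); (70, NULL); (70, NULL); (73, NULL); (81, NULL); (94, NULL); (94, NULL); (NULL, Judy); (NULL, NULL)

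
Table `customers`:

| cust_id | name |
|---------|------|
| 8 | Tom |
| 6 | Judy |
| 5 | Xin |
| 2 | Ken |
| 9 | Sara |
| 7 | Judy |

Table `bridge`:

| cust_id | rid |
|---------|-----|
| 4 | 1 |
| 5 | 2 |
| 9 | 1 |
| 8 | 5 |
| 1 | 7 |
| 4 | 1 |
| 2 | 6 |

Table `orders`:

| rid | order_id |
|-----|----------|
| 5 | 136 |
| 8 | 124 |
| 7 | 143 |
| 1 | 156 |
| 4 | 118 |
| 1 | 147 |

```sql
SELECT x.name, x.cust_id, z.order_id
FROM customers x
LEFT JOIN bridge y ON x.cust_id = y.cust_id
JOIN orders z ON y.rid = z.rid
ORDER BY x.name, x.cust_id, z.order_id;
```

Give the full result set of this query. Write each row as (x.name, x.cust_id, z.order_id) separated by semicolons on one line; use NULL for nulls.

(Sara, 9, 147); (Sara, 9, 156); (Tom, 8, 136)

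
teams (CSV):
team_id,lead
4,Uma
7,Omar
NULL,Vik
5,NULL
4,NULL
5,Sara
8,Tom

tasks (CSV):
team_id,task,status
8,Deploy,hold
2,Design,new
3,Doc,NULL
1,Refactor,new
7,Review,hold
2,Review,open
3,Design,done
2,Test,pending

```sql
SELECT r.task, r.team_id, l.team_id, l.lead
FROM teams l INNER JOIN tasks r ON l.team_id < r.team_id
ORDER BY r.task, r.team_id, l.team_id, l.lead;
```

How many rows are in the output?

9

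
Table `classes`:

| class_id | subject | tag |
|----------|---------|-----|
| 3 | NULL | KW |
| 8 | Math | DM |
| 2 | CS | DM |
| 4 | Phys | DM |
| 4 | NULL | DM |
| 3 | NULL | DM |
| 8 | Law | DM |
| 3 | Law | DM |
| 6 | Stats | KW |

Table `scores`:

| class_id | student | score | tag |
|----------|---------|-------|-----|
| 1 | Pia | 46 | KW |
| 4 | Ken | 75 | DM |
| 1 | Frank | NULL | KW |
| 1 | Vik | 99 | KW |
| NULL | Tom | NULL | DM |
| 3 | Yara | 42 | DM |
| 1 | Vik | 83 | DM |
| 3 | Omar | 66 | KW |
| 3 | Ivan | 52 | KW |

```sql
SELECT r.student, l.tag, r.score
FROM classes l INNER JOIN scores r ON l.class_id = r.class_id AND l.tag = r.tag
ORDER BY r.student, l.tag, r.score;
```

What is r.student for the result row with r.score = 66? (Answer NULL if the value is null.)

INNER JOIN keeps only pairs where the ON condition holds.
Matching on l.class_id = r.class_id AND l.tag = r.tag. A NULL in a compared column never satisfies the condition.
- l row (class_id=3, tag=KW): matches 2 r row(s) → 2 output row(s).
- l row (class_id=8, tag=DM): no match → dropped.
- l row (class_id=2, tag=DM): no match → dropped.
- l row (class_id=4, tag=DM): matches 1 r row(s) → 1 output row(s).
- l row (class_id=4, tag=DM): matches 1 r row(s) → 1 output row(s).
- l row (class_id=3, tag=DM): matches 1 r row(s) → 1 output row(s).
- l row (class_id=8, tag=DM): no match → dropped.
- l row (class_id=3, tag=DM): matches 1 r row(s) → 1 output row(s).
- l row (class_id=6, tag=KW): no match → dropped.

Omar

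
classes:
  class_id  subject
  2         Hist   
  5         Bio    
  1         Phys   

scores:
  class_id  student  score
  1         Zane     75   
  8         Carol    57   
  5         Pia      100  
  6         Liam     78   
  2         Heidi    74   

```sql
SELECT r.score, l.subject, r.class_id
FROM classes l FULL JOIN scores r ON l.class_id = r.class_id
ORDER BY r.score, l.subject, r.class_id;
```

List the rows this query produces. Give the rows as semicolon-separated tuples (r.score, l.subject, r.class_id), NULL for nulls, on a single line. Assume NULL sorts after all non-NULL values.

FULL OUTER JOIN keeps every row from both sides; unmatched rows get NULL for the other side's columns.
Matching on l.class_id = r.class_id.
- l row (class_id=2): matches 1 r row(s) → 1 output row(s).
- l row (class_id=5): matches 1 r row(s) → 1 output row(s).
- l row (class_id=1): matches 1 r row(s) → 1 output row(s).
- 2 row(s) from r found no l partner → padded with NULL.
After projecting and ordering:
r.score | l.subject | r.class_id
57 | NULL | 8
74 | Hist | 2
75 | Phys | 1
78 | NULL | 6
100 | Bio | 5

(57, NULL, 8); (74, Hist, 2); (75, Phys, 1); (78, NULL, 6); (100, Bio, 5)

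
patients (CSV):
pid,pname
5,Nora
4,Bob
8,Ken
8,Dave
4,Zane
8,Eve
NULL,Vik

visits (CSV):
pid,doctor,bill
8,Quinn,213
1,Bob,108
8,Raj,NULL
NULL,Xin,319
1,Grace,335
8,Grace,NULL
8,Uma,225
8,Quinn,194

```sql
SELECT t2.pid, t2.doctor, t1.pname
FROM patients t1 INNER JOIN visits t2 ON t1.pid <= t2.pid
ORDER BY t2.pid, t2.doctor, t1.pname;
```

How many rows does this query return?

INNER JOIN keeps only pairs where the ON condition holds.
Matching on t1.pid <= t2.pid. A NULL in a compared column never satisfies the condition.
- t1 row (pid=5): matches 5 t2 row(s) → 5 output row(s).
- t1 row (pid=4): matches 5 t2 row(s) → 5 output row(s).
- t1 row (pid=8): matches 5 t2 row(s) → 5 output row(s).
- t1 row (pid=8): matches 5 t2 row(s) → 5 output row(s).
- t1 row (pid=4): matches 5 t2 row(s) → 5 output row(s).
- t1 row (pid=8): matches 5 t2 row(s) → 5 output row(s).
- t1 row (pid=NULL): no match → dropped.
Total: 30 rows.

30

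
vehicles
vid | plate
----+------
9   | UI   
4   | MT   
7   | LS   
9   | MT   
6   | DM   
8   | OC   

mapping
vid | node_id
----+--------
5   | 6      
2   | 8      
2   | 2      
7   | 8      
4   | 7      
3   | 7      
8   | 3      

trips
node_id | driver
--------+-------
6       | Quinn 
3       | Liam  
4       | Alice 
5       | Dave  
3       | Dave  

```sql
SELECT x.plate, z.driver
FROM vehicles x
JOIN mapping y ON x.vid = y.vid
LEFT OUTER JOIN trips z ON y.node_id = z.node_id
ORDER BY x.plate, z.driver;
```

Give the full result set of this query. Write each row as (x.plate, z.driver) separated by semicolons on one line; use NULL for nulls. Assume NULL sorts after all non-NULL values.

Joins associate left-to-right: vehicles INNER JOIN mapping on vid gives 3 intermediate row(s).
Then LEFT JOIN `trips z` on node_id: each of those 3 rows is kept; rows whose y.node_id has no match in z get NULL for z's columns.

(LS, NULL); (MT, NULL); (OC, Dave); (OC, Liam)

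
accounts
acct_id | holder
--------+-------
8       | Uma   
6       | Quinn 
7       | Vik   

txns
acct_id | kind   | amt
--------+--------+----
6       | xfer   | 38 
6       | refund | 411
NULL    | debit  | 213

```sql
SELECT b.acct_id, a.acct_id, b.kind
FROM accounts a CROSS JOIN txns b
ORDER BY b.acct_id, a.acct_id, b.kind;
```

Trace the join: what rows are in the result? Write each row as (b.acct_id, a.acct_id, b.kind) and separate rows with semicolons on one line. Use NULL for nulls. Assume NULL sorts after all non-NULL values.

(6, 6, refund); (6, 6, xfer); (6, 7, refund); (6, 7, xfer); (6, 8, refund); (6, 8, xfer); (NULL, 6, debit); (NULL, 7, debit); (NULL, 8, debit)

CROSS JOIN pairs every row of `accounts` with every row of `txns`: 3 × 3 = 9 rows.
After projecting and ordering:
b.acct_id | a.acct_id | b.kind
6 | 6 | refund
6 | 6 | xfer
6 | 7 | refund
6 | 7 | xfer
6 | 8 | refund
6 | 8 | xfer
NULL | 6 | debit
NULL | 7 | debit
NULL | 8 | debit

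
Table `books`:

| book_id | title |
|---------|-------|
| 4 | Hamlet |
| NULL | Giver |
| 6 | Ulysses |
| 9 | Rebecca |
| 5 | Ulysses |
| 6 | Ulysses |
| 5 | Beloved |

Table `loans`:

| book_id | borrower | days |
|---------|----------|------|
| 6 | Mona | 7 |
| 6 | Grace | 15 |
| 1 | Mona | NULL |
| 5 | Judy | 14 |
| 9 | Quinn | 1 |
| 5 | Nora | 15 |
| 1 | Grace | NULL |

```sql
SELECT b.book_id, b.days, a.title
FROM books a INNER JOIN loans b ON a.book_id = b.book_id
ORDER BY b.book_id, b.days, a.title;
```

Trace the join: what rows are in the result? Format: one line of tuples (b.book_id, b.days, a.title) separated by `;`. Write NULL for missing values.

(5, 14, Beloved); (5, 14, Ulysses); (5, 15, Beloved); (5, 15, Ulysses); (6, 7, Ulysses); (6, 7, Ulysses); (6, 15, Ulysses); (6, 15, Ulysses); (9, 1, Rebecca)

INNER JOIN keeps only pairs where the ON condition holds.
Matching on a.book_id = b.book_id. A NULL in a compared column never satisfies the condition.
- book_id=4: no matching b row, dropped.
- book_id=NULL: no matching b row, dropped.
- book_id=6: 2 matching b row(s), so 2 row(s) emitted.
- book_id=9: 1 matching b row(s), so 1 row(s) emitted.
- book_id=5: 2 matching b row(s), so 2 row(s) emitted.
- book_id=6: 2 matching b row(s), so 2 row(s) emitted.
- book_id=5: 2 matching b row(s), so 2 row(s) emitted.
After projecting and ordering:
b.book_id | b.days | a.title
5 | 14 | Beloved
5 | 14 | Ulysses
5 | 15 | Beloved
5 | 15 | Ulysses
6 | 7 | Ulysses
6 | 7 | Ulysses
6 | 15 | Ulysses
6 | 15 | Ulysses
9 | 1 | Rebecca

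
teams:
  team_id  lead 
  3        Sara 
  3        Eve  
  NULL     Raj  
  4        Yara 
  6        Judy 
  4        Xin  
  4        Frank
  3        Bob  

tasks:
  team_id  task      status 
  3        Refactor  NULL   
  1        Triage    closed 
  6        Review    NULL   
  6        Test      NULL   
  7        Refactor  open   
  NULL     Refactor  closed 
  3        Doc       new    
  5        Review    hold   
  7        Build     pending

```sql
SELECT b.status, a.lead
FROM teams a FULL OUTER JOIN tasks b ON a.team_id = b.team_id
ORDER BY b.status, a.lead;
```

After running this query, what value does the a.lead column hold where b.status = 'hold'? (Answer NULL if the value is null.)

FULL OUTER JOIN keeps every row from both sides; unmatched rows get NULL for the other side's columns.
Matching on a.team_id = b.team_id. A NULL in a compared column never satisfies the condition.
- a[0] team_id=3 → 2 match(es) in b → 2 row(s).
- a[1] team_id=3 → 2 match(es) in b → 2 row(s).
- a[2] team_id=NULL → no match; kept with NULLs on the b side.
- a[3] team_id=4 → no match; kept with NULLs on the b side.
- a[4] team_id=6 → 2 match(es) in b → 2 row(s).
- a[5] team_id=4 → no match; kept with NULLs on the b side.
- a[6] team_id=4 → no match; kept with NULLs on the b side.
- a[7] team_id=3 → 2 match(es) in b → 2 row(s).
- 5 b row(s) had no a match → kept, a columns NULL.

NULL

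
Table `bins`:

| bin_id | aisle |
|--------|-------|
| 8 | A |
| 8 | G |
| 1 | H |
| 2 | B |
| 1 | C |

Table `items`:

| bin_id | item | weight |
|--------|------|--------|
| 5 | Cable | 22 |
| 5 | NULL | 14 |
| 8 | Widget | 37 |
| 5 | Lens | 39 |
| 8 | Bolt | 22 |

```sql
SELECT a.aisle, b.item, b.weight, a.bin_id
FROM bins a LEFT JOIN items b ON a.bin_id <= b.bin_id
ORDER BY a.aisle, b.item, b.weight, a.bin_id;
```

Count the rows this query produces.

19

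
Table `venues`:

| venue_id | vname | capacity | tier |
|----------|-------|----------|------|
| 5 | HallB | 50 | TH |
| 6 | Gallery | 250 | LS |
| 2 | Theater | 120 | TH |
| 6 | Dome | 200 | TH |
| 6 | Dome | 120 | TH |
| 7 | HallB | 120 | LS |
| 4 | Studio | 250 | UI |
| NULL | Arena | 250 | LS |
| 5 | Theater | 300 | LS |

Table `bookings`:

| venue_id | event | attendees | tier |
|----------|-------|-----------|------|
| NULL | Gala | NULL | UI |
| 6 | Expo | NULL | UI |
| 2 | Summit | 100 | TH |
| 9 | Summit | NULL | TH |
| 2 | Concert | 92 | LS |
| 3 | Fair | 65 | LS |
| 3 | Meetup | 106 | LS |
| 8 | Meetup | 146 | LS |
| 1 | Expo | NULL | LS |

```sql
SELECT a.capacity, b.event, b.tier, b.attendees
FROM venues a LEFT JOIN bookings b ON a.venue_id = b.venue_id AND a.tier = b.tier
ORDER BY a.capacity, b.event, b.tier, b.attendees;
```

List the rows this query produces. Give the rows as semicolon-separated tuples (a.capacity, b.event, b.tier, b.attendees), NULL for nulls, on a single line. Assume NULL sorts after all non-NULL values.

LEFT JOIN keeps every row from `venues`; unmatched rows get NULL for `bookings`'s columns.
Matching on a.venue_id = b.venue_id AND a.tier = b.tier. A NULL in a compared column never satisfies the condition.
Matched pairs: 1; unmatched a rows kept: 8.

(50, NULL, NULL, NULL); (120, Summit, TH, 100); (120, NULL, NULL, NULL); (120, NULL, NULL, NULL); (200, NULL, NULL, NULL); (250, NULL, NULL, NULL); (250, NULL, NULL, NULL); (250, NULL, NULL, NULL); (300, NULL, NULL, NULL)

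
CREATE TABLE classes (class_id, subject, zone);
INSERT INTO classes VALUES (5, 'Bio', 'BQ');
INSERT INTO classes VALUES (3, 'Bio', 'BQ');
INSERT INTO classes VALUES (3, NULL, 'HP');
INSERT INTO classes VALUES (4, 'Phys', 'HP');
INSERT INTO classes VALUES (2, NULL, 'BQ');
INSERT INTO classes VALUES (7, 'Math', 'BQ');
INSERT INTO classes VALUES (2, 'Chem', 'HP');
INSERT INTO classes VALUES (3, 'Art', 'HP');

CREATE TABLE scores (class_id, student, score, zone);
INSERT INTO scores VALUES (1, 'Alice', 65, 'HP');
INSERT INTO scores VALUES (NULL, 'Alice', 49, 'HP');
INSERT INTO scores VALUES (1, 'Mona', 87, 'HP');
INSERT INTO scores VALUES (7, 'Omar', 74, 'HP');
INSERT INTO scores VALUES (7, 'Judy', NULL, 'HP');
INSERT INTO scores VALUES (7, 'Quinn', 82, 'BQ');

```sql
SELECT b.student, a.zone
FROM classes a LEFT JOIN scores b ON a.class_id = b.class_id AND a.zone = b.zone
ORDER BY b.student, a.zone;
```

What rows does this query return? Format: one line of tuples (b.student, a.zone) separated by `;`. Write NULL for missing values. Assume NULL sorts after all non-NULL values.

(Quinn, BQ); (NULL, BQ); (NULL, BQ); (NULL, BQ); (NULL, HP); (NULL, HP); (NULL, HP); (NULL, HP)

LEFT JOIN keeps every row from `classes`; unmatched rows get NULL for `scores`'s columns.
Matching on a.class_id = b.class_id AND a.zone = b.zone. A NULL in a compared column never satisfies the condition.
Matched pairs: 1; unmatched a rows kept: 7.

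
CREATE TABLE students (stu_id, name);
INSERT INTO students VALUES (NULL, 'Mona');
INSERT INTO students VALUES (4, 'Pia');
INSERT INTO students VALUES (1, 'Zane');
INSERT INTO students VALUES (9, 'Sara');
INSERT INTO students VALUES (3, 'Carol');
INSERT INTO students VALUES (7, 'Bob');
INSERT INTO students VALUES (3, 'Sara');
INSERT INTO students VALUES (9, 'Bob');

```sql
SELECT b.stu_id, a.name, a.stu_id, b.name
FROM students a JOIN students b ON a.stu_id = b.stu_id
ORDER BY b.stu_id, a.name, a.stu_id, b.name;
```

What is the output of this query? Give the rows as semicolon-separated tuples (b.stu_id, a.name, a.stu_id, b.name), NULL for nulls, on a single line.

INNER JOIN keeps only pairs where the ON condition holds.
Matching on a.stu_id = b.stu_id. A NULL in a compared column never satisfies the condition.
- a[0] stu_id=NULL → no match; dropped.
- a[1] stu_id=4 → 1 match(es) in b → 1 row(s).
- a[2] stu_id=1 → 1 match(es) in b → 1 row(s).
- a[3] stu_id=9 → 2 match(es) in b → 2 row(s).
- a[4] stu_id=3 → 2 match(es) in b → 2 row(s).
- a[5] stu_id=7 → 1 match(es) in b → 1 row(s).
- a[6] stu_id=3 → 2 match(es) in b → 2 row(s).
- a[7] stu_id=9 → 2 match(es) in b → 2 row(s).

(1, Zane, 1, Zane); (3, Carol, 3, Carol); (3, Carol, 3, Sara); (3, Sara, 3, Carol); (3, Sara, 3, Sara); (4, Pia, 4, Pia); (7, Bob, 7, Bob); (9, Bob, 9, Bob); (9, Bob, 9, Sara); (9, Sara, 9, Bob); (9, Sara, 9, Sara)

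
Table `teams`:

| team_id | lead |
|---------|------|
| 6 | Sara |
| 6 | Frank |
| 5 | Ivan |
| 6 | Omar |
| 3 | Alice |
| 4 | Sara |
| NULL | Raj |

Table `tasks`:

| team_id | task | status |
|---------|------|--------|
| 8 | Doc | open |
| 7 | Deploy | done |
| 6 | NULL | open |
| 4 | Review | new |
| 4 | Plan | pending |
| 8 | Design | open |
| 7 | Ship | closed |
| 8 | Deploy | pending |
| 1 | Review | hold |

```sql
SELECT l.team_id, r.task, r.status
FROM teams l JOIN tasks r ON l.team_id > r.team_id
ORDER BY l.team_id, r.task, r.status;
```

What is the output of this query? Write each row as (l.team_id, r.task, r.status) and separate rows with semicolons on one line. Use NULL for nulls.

INNER JOIN keeps only pairs where the ON condition holds.
Matching on l.team_id > r.team_id. A NULL in a compared column never satisfies the condition.
- team_id=6: 3 matching r row(s), so 3 row(s) emitted.
- team_id=6: 3 matching r row(s), so 3 row(s) emitted.
- team_id=5: 3 matching r row(s), so 3 row(s) emitted.
- team_id=6: 3 matching r row(s), so 3 row(s) emitted.
- team_id=3: 1 matching r row(s), so 1 row(s) emitted.
- team_id=4: 1 matching r row(s), so 1 row(s) emitted.
- team_id=NULL: no matching r row, dropped.

(3, Review, hold); (4, Review, hold); (5, Plan, pending); (5, Review, hold); (5, Review, new); (6, Plan, pending); (6, Plan, pending); (6, Plan, pending); (6, Review, hold); (6, Review, hold); (6, Review, hold); (6, Review, new); (6, Review, new); (6, Review, new)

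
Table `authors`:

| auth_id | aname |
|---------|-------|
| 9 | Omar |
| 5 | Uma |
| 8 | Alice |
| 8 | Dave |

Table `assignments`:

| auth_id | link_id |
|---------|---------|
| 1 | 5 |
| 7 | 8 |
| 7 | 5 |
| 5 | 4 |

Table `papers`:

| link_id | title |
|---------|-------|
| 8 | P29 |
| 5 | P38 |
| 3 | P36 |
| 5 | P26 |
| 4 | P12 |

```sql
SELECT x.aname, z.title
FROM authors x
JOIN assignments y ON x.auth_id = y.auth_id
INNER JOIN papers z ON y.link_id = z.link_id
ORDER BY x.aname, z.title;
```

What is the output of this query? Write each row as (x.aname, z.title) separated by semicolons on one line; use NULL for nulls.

(Uma, P12)

Evaluate left to right. First `authors x INNER JOIN assignments y` on auth_id: 1 row(s).
Then INNER JOIN `papers z` on link_id: keep only rows whose y.link_id appears in z.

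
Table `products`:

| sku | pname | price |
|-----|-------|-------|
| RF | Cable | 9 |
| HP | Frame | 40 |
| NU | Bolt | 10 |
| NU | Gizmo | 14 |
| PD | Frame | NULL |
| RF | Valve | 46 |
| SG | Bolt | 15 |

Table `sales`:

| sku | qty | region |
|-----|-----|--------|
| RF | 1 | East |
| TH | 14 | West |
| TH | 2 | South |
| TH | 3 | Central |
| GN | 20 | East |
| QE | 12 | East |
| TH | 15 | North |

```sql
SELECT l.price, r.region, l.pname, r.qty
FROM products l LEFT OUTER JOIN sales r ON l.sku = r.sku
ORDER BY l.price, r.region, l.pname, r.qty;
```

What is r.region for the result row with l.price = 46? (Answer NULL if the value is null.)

East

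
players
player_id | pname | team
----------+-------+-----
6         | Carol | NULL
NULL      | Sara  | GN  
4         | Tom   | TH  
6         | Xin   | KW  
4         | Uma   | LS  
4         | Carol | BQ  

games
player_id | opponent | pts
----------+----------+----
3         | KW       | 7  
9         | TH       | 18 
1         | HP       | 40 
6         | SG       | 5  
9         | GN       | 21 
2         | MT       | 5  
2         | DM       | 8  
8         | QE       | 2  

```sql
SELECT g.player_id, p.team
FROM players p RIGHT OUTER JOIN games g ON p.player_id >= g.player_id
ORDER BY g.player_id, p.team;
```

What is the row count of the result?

RIGHT JOIN keeps every row from `games`; unmatched rows get NULL for `players`'s columns.
Matching on p.player_id >= g.player_id. A NULL in a compared column never satisfies the condition.
- p[0] player_id=6 → 5 match(es) in g → 5 row(s).
- p[1] player_id=NULL → no match.
- p[2] player_id=4 → 4 match(es) in g → 4 row(s).
- p[3] player_id=6 → 5 match(es) in g → 5 row(s).
- p[4] player_id=4 → 4 match(es) in g → 4 row(s).
- p[5] player_id=4 → 4 match(es) in g → 4 row(s).
- plus 3 unmatched g row(s), each kept with NULL p columns.
Total: 22 matched + 3 padded = 25 rows.

25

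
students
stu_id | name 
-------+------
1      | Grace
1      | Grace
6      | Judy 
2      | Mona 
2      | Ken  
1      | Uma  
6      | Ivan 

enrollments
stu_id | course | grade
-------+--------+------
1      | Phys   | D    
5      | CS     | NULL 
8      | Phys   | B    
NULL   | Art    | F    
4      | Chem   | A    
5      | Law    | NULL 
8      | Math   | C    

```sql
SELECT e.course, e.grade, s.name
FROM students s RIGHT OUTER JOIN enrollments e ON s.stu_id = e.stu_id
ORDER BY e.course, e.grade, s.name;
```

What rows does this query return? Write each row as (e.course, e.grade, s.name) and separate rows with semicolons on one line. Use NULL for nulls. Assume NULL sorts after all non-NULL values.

RIGHT JOIN keeps every row from `enrollments`; unmatched rows get NULL for `students`'s columns.
Matching on s.stu_id = e.stu_id. A NULL in a compared column never satisfies the condition.
Matched pairs: 3; unmatched e rows kept: 6.

(Art, F, NULL); (CS, NULL, NULL); (Chem, A, NULL); (Law, NULL, NULL); (Math, C, NULL); (Phys, B, NULL); (Phys, D, Grace); (Phys, D, Grace); (Phys, D, Uma)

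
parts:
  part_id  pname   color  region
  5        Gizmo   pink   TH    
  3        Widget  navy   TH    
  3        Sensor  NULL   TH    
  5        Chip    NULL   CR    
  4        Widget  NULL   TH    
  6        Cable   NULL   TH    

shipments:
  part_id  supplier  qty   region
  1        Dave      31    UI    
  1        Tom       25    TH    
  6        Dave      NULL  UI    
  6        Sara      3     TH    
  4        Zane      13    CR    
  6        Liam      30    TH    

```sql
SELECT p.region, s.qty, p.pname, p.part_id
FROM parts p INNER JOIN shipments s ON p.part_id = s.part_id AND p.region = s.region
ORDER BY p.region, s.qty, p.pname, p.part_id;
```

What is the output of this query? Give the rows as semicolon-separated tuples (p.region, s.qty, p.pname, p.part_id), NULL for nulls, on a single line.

(TH, 3, Cable, 6); (TH, 30, Cable, 6)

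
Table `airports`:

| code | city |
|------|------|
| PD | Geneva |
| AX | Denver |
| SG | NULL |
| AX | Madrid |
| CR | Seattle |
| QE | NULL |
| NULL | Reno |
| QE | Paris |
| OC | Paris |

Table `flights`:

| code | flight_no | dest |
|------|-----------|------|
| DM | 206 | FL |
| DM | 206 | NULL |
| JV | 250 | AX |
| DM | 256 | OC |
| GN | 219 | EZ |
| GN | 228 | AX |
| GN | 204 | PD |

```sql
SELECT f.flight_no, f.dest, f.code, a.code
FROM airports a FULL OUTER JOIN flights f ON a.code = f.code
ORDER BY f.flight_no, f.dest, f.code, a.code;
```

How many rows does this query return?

FULL OUTER JOIN keeps every row from both sides; unmatched rows get NULL for the other side's columns.
Matching on a.code = f.code. A NULL in a compared column never satisfies the condition.
- a[0] code=PD → no match; kept with NULLs on the f side.
- a[1] code=AX → no match; kept with NULLs on the f side.
- a[2] code=SG → no match; kept with NULLs on the f side.
- a[3] code=AX → no match; kept with NULLs on the f side.
- a[4] code=CR → no match; kept with NULLs on the f side.
- a[5] code=QE → no match; kept with NULLs on the f side.
- a[6] code=NULL → no match; kept with NULLs on the f side.
- a[7] code=QE → no match; kept with NULLs on the f side.
- a[8] code=OC → no match; kept with NULLs on the f side.
- 7 row(s) from f found no a partner → padded with NULL.
Total: 0 matched + 16 padded = 16 rows.

16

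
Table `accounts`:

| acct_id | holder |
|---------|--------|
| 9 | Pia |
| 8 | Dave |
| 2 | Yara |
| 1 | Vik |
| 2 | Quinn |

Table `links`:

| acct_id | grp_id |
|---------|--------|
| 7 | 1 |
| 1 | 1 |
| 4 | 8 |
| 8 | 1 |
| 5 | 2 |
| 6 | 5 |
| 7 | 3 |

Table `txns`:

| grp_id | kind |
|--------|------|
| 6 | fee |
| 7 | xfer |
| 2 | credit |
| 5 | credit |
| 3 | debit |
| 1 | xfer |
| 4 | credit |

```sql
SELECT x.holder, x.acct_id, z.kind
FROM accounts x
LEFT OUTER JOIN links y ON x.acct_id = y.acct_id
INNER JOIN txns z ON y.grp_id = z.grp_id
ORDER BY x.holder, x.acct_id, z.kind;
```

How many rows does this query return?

2

Joins associate left-to-right: accounts LEFT JOIN links on acct_id gives 5 intermediate row(s).
Then INNER JOIN `txns z` on grp_id: keep only rows whose y.grp_id appears in z.
Result: 2 row(s).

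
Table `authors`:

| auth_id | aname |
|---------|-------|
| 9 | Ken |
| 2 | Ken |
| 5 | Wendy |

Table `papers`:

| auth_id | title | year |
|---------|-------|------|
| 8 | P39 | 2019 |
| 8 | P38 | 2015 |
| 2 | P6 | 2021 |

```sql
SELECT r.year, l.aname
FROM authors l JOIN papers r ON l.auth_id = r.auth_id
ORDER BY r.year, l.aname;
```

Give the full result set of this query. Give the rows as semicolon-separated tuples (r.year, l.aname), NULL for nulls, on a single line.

(2021, Ken)

INNER JOIN keeps only pairs where the ON condition holds.
Matching on l.auth_id = r.auth_id.
Matched pairs: 1.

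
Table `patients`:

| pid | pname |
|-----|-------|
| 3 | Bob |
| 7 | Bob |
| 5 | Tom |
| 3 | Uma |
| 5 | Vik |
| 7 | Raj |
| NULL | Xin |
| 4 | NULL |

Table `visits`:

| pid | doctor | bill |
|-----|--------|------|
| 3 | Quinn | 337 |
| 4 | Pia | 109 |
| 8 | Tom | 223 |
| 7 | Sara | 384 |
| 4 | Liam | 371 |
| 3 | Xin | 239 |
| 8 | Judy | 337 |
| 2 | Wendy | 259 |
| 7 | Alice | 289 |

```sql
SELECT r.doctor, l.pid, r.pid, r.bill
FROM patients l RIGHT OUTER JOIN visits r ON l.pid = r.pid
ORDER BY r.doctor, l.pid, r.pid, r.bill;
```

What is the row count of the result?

RIGHT JOIN keeps every row from `visits`; unmatched rows get NULL for `patients`'s columns.
Matching on l.pid = r.pid. A NULL in a compared column never satisfies the condition.
Matched pairs: 10; unmatched r rows kept: 3.
Total: 10 matched + 3 padded = 13 rows.

13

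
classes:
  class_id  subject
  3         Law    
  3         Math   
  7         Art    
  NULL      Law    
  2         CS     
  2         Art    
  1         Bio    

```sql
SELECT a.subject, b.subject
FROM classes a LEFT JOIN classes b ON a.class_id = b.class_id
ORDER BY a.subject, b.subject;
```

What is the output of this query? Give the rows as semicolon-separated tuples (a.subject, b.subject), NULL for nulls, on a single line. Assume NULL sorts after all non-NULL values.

(Art, Art); (Art, Art); (Art, CS); (Bio, Bio); (CS, Art); (CS, CS); (Law, Law); (Law, Math); (Law, NULL); (Math, Law); (Math, Math)

LEFT JOIN keeps every row from `classes a`; unmatched rows get NULL for `classes b`'s columns.
Matching on a.class_id = b.class_id. A NULL in a compared column never satisfies the condition.
- a (class_id=3) pairs with 2 row(s) of b.
- a (class_id=3) pairs with 2 row(s) of b.
- a (class_id=7) pairs with 1 row(s) of b.
- a (class_id=NULL) has no partner → padded with NULL.
- a (class_id=2) pairs with 2 row(s) of b.
- a (class_id=2) pairs with 2 row(s) of b.
- a (class_id=1) pairs with 1 row(s) of b.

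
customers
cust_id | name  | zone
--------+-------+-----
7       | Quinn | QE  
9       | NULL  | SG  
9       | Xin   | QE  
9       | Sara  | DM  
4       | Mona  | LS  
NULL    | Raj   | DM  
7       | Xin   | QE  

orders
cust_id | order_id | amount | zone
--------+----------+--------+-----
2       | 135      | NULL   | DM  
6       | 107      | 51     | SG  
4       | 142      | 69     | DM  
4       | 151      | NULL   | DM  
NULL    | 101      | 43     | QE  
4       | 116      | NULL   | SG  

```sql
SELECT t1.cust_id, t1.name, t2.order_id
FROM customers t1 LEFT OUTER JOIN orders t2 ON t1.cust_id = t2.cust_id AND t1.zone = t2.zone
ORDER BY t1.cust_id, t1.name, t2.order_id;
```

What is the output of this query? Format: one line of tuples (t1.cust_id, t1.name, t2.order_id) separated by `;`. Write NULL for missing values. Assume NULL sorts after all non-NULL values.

(4, Mona, NULL); (7, Quinn, NULL); (7, Xin, NULL); (9, Sara, NULL); (9, Xin, NULL); (9, NULL, NULL); (NULL, Raj, NULL)

LEFT JOIN keeps every row from `customers`; unmatched rows get NULL for `orders`'s columns.
Matching on t1.cust_id = t2.cust_id AND t1.zone = t2.zone. A NULL in a compared column never satisfies the condition.
- t1 row (cust_id=7, zone=QE): no match → kept, t2 columns NULL.
- t1 row (cust_id=9, zone=SG): no match → kept, t2 columns NULL.
- t1 row (cust_id=9, zone=QE): no match → kept, t2 columns NULL.
- t1 row (cust_id=9, zone=DM): no match → kept, t2 columns NULL.
- t1 row (cust_id=4, zone=LS): no match → kept, t2 columns NULL.
- t1 row (cust_id=NULL, zone=DM): no match → kept, t2 columns NULL.
- t1 row (cust_id=7, zone=QE): no match → kept, t2 columns NULL.
After projecting and ordering:
t1.cust_id | t1.name | t2.order_id
4 | Mona | NULL
7 | Quinn | NULL
7 | Xin | NULL
9 | Sara | NULL
9 | Xin | NULL
9 | NULL | NULL
NULL | Raj | NULL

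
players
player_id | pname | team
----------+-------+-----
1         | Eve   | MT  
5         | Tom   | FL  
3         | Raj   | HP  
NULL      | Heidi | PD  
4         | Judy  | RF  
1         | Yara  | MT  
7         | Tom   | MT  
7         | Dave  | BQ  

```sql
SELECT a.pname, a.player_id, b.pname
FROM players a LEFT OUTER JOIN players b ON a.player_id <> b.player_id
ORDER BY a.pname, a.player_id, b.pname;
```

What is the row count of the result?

39

LEFT JOIN keeps every row from `players a`; unmatched rows get NULL for `players b`'s columns.
Matching on a.player_id <> b.player_id. A NULL in a compared column never satisfies the condition.
- a[0] player_id=1 → 5 match(es) in b → 5 row(s).
- a[1] player_id=5 → 6 match(es) in b → 6 row(s).
- a[2] player_id=3 → 6 match(es) in b → 6 row(s).
- a[3] player_id=NULL → no match; kept with NULLs on the b side.
- a[4] player_id=4 → 6 match(es) in b → 6 row(s).
- a[5] player_id=1 → 5 match(es) in b → 5 row(s).
- a[6] player_id=7 → 5 match(es) in b → 5 row(s).
- a[7] player_id=7 → 5 match(es) in b → 5 row(s).
Total: 38 matched + 1 padded = 39 rows.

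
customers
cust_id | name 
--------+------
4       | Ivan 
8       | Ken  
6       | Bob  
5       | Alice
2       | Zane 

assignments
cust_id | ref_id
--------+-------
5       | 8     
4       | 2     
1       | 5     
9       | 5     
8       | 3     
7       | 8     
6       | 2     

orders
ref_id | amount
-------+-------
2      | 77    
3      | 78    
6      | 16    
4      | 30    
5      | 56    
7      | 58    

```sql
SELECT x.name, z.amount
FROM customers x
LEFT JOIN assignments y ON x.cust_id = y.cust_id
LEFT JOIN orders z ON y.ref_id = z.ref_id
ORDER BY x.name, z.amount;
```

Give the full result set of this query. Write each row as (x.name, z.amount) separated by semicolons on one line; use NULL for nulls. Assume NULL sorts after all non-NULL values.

(Alice, NULL); (Bob, 77); (Ivan, 77); (Ken, 78); (Zane, NULL)

Joins associate left-to-right: customers LEFT JOIN assignments on cust_id gives 5 intermediate row(s).
Then LEFT JOIN `orders z` on ref_id: each of those 5 rows is kept; rows whose y.ref_id has no match in z get NULL for z's columns.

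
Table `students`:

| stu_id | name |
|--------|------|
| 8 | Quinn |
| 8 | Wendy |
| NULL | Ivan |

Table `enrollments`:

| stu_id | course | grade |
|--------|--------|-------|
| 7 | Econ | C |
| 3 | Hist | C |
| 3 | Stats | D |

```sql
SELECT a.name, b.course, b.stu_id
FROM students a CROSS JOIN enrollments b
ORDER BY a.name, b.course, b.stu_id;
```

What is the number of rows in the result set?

CROSS JOIN pairs every row of `students` with every row of `enrollments`: 3 × 3 = 9 rows.

9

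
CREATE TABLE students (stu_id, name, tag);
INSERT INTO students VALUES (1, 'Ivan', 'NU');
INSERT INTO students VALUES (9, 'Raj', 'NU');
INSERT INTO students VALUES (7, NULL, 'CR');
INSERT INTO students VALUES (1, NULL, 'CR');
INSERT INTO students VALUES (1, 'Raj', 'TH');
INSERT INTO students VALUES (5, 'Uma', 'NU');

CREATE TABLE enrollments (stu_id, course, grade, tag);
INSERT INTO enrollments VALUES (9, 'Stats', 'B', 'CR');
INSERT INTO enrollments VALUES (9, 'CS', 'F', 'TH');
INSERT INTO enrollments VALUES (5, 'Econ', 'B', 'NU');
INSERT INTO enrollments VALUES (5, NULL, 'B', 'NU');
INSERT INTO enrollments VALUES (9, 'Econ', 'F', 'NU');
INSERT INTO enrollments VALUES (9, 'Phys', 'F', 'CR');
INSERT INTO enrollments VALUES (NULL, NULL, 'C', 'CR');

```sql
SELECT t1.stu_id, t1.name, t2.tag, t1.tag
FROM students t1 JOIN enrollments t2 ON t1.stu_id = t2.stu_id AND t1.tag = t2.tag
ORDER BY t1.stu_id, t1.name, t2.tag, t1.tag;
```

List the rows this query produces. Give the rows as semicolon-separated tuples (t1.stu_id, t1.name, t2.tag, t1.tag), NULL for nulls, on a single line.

(5, Uma, NU, NU); (5, Uma, NU, NU); (9, Raj, NU, NU)

INNER JOIN keeps only pairs where the ON condition holds.
Matching on t1.stu_id = t2.stu_id AND t1.tag = t2.tag. A NULL in a compared column never satisfies the condition.
- stu_id=1, tag=NU: no matching t2 row, dropped.
- stu_id=9, tag=NU: 1 matching t2 row(s), so 1 row(s) emitted.
- stu_id=7, tag=CR: no matching t2 row, dropped.
- stu_id=1, tag=CR: no matching t2 row, dropped.
- stu_id=1, tag=TH: no matching t2 row, dropped.
- stu_id=5, tag=NU: 2 matching t2 row(s), so 2 row(s) emitted.
After projecting and ordering:
t1.stu_id | t1.name | t2.tag | t1.tag
5 | Uma | NU | NU
5 | Uma | NU | NU
9 | Raj | NU | NU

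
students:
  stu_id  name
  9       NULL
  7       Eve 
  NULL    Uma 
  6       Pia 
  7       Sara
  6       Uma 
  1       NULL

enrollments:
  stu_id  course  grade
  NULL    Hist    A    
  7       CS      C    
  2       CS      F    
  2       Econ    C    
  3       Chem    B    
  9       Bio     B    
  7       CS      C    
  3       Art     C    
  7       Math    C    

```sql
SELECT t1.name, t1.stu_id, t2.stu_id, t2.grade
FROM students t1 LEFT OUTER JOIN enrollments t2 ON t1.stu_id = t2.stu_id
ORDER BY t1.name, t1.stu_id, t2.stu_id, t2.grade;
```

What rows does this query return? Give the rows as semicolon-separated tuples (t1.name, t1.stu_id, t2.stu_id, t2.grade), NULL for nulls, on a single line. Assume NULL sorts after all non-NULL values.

LEFT JOIN keeps every row from `students`; unmatched rows get NULL for `enrollments`'s columns.
Matching on t1.stu_id = t2.stu_id. A NULL in a compared column never satisfies the condition.
Matched pairs: 7; unmatched t1 rows kept: 4.

(Eve, 7, 7, C); (Eve, 7, 7, C); (Eve, 7, 7, C); (Pia, 6, NULL, NULL); (Sara, 7, 7, C); (Sara, 7, 7, C); (Sara, 7, 7, C); (Uma, 6, NULL, NULL); (Uma, NULL, NULL, NULL); (NULL, 1, NULL, NULL); (NULL, 9, 9, B)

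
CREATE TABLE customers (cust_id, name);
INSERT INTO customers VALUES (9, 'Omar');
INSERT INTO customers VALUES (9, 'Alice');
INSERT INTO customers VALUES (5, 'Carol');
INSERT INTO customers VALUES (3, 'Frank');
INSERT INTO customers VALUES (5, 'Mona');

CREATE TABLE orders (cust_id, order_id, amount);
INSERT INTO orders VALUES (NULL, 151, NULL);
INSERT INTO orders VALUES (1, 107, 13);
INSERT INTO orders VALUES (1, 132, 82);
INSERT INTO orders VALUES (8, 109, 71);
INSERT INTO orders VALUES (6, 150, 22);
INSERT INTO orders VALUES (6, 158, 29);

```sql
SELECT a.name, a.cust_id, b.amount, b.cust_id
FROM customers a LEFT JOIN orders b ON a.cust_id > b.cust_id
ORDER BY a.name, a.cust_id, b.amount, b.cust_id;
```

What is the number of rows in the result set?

LEFT JOIN keeps every row from `customers`; unmatched rows get NULL for `orders`'s columns.
Matching on a.cust_id > b.cust_id. A NULL in a compared column never satisfies the condition.
Matched pairs: 16; unmatched a rows kept: 0.
Total: 16 rows.

16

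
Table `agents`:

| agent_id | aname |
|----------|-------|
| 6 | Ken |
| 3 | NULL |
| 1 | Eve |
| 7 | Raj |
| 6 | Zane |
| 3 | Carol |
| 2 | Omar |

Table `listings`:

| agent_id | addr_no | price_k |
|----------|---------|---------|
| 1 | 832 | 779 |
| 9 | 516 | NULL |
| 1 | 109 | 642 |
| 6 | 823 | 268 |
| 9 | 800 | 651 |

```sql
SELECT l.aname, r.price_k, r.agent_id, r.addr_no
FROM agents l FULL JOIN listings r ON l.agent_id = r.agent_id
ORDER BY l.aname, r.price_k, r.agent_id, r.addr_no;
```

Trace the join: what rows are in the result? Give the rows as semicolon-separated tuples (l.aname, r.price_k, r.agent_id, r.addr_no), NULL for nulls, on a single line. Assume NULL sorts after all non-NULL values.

FULL OUTER JOIN keeps every row from both sides; unmatched rows get NULL for the other side's columns.
Matching on l.agent_id = r.agent_id.
Matched pairs: 4; unmatched l rows kept: 4; unmatched r rows kept: 2.

(Carol, NULL, NULL, NULL); (Eve, 642, 1, 109); (Eve, 779, 1, 832); (Ken, 268, 6, 823); (Omar, NULL, NULL, NULL); (Raj, NULL, NULL, NULL); (Zane, 268, 6, 823); (NULL, 651, 9, 800); (NULL, NULL, 9, 516); (NULL, NULL, NULL, NULL)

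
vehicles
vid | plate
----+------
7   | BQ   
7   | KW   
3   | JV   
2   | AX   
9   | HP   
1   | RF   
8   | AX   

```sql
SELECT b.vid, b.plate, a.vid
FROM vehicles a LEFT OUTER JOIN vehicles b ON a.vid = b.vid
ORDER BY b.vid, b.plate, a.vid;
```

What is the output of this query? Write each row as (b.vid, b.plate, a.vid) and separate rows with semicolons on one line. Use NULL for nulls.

(1, RF, 1); (2, AX, 2); (3, JV, 3); (7, BQ, 7); (7, BQ, 7); (7, KW, 7); (7, KW, 7); (8, AX, 8); (9, HP, 9)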